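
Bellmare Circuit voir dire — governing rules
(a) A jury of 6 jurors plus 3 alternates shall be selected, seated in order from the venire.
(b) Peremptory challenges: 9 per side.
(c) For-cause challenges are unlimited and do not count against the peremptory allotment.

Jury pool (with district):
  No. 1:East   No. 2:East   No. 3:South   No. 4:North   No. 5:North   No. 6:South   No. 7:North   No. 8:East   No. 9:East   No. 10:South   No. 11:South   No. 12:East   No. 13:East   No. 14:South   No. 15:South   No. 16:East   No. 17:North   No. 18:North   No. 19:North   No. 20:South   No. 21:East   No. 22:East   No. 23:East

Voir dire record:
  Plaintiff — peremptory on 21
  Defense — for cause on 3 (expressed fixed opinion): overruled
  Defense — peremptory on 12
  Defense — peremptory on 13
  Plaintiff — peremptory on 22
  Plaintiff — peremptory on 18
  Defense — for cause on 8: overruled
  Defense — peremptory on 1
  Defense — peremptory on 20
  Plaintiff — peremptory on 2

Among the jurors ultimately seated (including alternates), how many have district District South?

Removed: #1, #2, #12, #13, #18, #20, #21, #22.
Seated (9 incl. alternates): #3, #4, #5, #6, #7, #8, #9, #10, #11.
Of those, in District South: #3, #6, #10, #11 → 4.

4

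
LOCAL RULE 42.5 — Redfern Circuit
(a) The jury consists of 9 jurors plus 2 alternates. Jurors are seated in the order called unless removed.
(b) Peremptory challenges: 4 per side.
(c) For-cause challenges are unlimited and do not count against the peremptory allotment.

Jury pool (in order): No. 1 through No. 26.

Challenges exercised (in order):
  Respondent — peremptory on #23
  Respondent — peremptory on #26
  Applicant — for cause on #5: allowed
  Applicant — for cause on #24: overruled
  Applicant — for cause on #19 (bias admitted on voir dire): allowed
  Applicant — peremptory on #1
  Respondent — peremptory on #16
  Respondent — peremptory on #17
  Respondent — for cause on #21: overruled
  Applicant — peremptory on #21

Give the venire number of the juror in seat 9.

11

Removed: #1, #5, #16, #17, #19, #21, #23, #26. (#24 stays — for-cause denied.)
Seating in order: seats 1–9 → #2, #3, #4, #6, #7, #8, #9, #10, #11; alternates → #12, #13.
So seat 9 is #11.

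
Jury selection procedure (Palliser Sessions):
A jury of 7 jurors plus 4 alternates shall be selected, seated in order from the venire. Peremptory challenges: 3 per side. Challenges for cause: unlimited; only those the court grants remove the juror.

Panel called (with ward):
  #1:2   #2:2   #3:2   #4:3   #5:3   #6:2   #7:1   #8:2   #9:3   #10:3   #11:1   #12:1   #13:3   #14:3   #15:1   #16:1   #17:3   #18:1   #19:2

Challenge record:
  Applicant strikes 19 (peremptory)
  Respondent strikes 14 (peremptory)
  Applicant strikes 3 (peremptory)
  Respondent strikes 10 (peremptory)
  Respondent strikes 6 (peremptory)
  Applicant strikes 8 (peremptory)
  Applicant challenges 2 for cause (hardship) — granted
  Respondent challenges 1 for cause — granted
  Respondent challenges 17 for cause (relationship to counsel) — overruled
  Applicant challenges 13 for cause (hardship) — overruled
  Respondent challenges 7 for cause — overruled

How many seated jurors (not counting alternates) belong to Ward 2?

0

Removed: #1, #2, #3, #6, #8, #10, #14, #19.
Seated jurors 1–7: #4, #5, #7, #9, #11, #12, #13 (alternates #15, #16, #17, #18 not counted).
None of those are in Ward 2 → 0.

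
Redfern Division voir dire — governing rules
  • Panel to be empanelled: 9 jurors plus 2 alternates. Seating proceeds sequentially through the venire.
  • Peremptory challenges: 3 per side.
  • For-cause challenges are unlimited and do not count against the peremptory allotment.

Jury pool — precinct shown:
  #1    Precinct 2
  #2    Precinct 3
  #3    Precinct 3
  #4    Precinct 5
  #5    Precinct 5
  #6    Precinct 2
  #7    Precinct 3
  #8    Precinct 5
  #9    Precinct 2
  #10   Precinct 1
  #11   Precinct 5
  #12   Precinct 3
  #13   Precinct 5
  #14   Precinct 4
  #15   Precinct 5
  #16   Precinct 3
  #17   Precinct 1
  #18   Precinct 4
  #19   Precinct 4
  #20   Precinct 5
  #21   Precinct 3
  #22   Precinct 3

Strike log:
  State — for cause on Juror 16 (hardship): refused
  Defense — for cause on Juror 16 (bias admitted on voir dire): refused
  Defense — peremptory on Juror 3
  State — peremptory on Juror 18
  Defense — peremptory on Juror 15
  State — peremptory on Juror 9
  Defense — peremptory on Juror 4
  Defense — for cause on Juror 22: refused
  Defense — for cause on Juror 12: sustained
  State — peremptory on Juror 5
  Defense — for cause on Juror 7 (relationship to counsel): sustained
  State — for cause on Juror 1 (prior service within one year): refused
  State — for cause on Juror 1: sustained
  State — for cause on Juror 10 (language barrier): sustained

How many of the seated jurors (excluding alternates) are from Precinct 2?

1

Removed: #1, #3, #4, #5, #7, #9, #10, #12, #15, #18.
Seated jurors 1–9: #2, #6, #8, #11, #13, #14, #16, #17, #19 (alternates #20, #21 not counted).
Of those, in Precinct 2: #6 → 1.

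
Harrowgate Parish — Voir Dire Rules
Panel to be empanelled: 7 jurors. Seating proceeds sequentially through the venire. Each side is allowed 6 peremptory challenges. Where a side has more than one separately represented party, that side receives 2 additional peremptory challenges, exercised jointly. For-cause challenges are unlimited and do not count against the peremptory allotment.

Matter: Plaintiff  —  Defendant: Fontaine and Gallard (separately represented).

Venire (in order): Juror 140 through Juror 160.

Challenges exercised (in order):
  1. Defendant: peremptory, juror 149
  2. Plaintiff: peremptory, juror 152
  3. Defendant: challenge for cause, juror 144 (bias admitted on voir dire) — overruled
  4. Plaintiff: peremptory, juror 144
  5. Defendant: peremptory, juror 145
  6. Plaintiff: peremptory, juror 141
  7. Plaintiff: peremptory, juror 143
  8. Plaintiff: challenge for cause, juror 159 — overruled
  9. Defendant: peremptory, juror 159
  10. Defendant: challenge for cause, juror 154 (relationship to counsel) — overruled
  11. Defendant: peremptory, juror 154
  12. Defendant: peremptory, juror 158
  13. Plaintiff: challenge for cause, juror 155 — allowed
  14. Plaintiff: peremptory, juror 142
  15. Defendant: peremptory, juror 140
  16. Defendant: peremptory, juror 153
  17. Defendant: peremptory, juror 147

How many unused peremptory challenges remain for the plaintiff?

Plaintiff allotment: 6.
Plaintiff peremptories used: #152, #144, #141, #143, #142 — 5 (for-cause on #159, #155 don't count).
Remaining: 6 − 5 = 1.

1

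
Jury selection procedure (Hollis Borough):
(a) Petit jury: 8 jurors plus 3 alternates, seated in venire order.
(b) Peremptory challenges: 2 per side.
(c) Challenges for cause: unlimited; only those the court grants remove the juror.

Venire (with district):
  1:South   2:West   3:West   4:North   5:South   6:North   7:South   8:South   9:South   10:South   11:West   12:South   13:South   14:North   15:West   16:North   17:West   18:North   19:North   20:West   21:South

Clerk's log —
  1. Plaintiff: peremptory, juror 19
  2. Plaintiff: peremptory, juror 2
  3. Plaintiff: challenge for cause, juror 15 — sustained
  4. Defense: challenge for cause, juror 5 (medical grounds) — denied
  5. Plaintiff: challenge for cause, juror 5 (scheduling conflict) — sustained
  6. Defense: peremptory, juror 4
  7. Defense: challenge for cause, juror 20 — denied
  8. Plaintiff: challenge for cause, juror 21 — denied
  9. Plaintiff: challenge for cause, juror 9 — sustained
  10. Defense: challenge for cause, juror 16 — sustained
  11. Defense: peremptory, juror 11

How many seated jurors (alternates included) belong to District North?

3

Removed: #2, #4, #5, #9, #11, #15, #16, #19.
Seated (11 incl. alternates): #1, #3, #6, #7, #8, #10, #12, #13, #14, #17, #18.
Of those, in District North: #6, #14, #18 → 3.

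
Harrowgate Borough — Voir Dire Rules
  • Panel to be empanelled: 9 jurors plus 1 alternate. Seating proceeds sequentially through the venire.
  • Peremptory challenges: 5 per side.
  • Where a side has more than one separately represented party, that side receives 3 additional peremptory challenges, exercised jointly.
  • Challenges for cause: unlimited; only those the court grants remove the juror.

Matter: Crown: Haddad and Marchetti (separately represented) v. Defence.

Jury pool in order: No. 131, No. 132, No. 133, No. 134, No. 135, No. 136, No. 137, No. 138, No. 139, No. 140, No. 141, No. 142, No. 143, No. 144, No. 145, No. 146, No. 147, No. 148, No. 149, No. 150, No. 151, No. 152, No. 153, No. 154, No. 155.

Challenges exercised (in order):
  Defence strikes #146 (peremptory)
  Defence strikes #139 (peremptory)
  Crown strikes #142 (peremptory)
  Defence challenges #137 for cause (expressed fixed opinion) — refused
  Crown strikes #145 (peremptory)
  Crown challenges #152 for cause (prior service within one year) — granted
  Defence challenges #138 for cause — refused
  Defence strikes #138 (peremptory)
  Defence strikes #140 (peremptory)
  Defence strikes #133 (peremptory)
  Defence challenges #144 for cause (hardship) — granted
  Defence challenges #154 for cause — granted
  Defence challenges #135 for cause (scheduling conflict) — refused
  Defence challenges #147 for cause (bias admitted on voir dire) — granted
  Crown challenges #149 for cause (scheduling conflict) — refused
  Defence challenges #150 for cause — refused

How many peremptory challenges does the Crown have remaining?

Crown allotment: 5 base + 3 multi-party = 8.
Crown peremptories used: #142, #145 — 2 (for-cause on #152, #149 don't count).
Remaining: 8 − 2 = 6.

6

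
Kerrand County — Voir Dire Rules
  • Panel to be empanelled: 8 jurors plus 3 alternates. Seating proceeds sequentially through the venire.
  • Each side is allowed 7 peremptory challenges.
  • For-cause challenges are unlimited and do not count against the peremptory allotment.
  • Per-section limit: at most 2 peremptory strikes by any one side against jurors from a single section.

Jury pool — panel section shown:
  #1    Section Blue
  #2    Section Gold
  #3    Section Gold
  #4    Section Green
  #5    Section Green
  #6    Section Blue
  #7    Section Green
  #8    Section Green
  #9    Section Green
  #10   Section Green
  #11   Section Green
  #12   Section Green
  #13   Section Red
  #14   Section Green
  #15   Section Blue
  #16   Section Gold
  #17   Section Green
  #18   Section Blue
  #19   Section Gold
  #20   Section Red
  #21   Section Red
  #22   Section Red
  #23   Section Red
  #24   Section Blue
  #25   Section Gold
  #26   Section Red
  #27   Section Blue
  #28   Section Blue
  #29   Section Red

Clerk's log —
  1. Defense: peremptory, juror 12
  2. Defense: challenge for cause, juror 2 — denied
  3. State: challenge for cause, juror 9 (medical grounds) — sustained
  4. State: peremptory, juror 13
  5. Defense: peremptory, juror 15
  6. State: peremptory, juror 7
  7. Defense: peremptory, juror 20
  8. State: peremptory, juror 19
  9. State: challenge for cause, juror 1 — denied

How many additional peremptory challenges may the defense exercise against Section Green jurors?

1

Defense peremptories so far: #12, #15, #20 — 3 of 7 used, 4 left overall.
Against Section Green: #12 — 1 used; per-section cap 2 leaves 1.
Binding limit: min(4, 1) = 1.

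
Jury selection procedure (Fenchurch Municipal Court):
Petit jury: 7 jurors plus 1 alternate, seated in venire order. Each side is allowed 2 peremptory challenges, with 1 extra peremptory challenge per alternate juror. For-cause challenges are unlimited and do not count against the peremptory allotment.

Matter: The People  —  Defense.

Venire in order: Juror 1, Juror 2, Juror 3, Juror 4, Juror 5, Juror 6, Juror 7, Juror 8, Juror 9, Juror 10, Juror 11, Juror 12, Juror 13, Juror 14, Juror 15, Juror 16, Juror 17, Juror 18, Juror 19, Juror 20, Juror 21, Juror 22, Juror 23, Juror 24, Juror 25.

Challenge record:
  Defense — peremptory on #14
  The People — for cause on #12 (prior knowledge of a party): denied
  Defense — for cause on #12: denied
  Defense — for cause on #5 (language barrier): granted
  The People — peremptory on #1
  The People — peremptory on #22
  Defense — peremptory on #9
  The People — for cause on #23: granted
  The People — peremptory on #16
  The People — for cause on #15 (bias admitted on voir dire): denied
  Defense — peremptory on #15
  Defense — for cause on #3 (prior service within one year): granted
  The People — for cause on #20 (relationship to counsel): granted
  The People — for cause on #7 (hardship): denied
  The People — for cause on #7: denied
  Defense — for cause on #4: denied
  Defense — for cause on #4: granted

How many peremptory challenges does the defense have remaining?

0

Defense allotment: 2 base + 1 × 1 alternate = 3.
Defense peremptories used: #14, #9, #15 — 3 (for-cause on #12, #5, #3, #4, #4 don't count).
Remaining: 3 − 3 = 0.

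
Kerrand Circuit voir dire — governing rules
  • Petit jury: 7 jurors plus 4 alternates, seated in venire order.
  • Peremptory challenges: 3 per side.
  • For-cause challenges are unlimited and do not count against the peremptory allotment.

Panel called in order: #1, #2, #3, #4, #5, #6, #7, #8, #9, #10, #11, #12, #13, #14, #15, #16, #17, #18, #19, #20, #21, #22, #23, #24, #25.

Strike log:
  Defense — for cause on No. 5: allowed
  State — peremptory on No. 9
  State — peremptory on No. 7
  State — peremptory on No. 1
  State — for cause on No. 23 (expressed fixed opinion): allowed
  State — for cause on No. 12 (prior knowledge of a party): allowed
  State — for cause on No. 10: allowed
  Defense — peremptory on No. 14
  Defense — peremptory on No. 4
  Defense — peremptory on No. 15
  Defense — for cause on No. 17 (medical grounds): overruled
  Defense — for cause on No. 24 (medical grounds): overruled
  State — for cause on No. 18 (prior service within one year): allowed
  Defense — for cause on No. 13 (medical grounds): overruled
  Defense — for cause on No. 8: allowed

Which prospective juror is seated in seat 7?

17

Removed: #1, #4, #5, #7, #8, #9, #10, #12, #14, #15, #18, #23. (#13, #17, #24 stay — for-cause denied.)
Seating in order: seats 1–7 → #2, #3, #6, #11, #13, #16, #17; alternates → #19, #20, #21, #22.
So seat 7 is #17.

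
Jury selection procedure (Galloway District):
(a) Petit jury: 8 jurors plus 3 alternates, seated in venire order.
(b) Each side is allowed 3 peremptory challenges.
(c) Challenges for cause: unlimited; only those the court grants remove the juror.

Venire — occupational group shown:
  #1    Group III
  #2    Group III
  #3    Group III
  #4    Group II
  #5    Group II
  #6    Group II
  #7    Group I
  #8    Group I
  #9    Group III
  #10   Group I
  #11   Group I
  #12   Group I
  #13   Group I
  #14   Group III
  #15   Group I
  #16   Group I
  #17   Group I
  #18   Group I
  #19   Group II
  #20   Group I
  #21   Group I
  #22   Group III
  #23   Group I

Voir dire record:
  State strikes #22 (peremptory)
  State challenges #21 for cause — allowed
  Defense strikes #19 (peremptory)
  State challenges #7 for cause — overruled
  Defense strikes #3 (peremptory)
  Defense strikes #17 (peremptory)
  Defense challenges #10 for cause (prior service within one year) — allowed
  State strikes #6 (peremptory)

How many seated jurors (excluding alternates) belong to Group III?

3

Removed: #3, #6, #10, #17, #19, #21, #22.
Seated jurors 1–8: #1, #2, #4, #5, #7, #8, #9, #11 (alternates #12, #13, #14 not counted).
Of those, in Group III: #1, #2, #9 → 3.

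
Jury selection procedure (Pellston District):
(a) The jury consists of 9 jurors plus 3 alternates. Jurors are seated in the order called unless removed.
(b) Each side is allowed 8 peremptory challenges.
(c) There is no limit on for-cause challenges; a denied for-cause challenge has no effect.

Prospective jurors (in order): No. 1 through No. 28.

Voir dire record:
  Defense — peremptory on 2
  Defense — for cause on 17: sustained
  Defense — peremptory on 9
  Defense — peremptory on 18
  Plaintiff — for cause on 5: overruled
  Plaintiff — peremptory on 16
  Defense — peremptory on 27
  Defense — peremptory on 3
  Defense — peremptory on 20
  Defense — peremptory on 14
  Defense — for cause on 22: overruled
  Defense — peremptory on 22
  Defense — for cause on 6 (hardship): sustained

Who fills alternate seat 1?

Removed: #2, #3, #6, #9, #14, #16, #17, #18, #20, #22, #27. (#5 stays — for-cause denied.)
Filling seats in venire order through position 10: #1, #4, #5, #7, #8, #10, #11, #12, #13, #15.
So alternate 1 is #15.

15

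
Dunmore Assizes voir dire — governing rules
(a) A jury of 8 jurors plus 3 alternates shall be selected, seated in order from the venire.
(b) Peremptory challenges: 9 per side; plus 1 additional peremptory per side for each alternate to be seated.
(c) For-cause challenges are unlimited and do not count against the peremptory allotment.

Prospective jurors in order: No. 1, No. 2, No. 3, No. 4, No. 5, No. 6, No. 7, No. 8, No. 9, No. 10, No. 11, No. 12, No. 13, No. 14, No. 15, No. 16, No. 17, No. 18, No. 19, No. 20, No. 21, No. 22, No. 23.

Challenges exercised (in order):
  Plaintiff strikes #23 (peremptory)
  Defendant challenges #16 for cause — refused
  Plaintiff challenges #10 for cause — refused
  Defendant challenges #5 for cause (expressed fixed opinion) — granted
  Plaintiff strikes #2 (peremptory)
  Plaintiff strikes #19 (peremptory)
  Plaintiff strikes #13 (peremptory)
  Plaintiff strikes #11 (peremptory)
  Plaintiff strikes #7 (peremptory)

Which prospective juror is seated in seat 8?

Removed: #2, #5, #7, #11, #13, #19, #23. (#10, #16 stay — for-cause denied.)
Seating in order: seats 1–8 → #1, #3, #4, #6, #8, #9, #10, #12; alternates → #14, #15, #16.
So seat 8 is #12.

12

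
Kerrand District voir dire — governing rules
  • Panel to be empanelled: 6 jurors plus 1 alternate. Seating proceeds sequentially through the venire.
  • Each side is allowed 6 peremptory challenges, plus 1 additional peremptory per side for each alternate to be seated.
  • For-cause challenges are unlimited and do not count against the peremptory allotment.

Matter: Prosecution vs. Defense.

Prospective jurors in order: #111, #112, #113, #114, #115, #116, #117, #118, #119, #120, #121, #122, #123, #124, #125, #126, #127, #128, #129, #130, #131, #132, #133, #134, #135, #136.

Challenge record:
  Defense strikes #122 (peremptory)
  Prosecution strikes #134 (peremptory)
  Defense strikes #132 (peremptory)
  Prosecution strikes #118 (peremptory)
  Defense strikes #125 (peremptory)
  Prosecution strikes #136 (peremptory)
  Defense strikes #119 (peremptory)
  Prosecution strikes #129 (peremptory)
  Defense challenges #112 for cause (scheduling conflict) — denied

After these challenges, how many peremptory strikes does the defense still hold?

Defense allotment: 6 base + 1 × 1 alternate = 7.
Defense peremptories used: #122, #132, #125, #119 — 4 (the for-cause on #112 doesn't count).
Remaining: 7 − 4 = 3.

3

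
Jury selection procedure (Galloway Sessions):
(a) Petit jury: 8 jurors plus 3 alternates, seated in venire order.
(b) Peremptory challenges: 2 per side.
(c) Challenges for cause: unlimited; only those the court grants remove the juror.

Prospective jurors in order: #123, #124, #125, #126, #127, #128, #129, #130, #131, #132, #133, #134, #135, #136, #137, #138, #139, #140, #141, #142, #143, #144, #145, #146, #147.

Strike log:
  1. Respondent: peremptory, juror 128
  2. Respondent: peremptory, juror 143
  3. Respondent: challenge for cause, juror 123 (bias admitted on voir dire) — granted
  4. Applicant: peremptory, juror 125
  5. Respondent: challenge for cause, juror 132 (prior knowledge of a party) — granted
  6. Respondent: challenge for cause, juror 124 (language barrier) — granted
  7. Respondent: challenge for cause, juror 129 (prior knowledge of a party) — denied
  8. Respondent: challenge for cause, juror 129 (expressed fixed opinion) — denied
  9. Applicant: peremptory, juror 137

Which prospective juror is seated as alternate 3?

Removed: #123, #124, #125, #128, #132, #137, #143. (#129 stays — for-cause denied.)
Seating in order: seats 1–8 → #126, #127, #129, #130, #131, #133, #134, #135; alternates → #136, #138, #139.
So alternate 3 is #139.

139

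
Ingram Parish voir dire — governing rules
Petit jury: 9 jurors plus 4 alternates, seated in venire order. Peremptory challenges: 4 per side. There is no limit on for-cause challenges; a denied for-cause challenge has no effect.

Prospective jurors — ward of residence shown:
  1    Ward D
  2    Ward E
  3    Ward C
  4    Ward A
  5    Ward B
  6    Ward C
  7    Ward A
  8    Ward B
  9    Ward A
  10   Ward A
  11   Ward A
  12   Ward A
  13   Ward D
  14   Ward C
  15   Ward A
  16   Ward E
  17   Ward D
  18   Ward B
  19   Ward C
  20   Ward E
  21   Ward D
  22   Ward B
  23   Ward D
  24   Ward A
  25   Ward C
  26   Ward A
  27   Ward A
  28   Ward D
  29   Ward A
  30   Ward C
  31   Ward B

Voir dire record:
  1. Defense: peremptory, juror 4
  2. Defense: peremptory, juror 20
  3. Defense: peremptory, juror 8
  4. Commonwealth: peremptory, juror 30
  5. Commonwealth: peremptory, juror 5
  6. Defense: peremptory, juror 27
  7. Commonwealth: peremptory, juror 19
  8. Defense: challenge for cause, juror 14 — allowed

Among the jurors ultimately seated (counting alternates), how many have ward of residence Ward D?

Removed: #4, #5, #8, #14, #19, #20, #27, #30.
Seated (13 incl. alternates): #1, #2, #3, #6, #7, #9, #10, #11, #12, #13, #15, #16, #17.
Of those, in Ward D: #1, #13, #17 → 3.

3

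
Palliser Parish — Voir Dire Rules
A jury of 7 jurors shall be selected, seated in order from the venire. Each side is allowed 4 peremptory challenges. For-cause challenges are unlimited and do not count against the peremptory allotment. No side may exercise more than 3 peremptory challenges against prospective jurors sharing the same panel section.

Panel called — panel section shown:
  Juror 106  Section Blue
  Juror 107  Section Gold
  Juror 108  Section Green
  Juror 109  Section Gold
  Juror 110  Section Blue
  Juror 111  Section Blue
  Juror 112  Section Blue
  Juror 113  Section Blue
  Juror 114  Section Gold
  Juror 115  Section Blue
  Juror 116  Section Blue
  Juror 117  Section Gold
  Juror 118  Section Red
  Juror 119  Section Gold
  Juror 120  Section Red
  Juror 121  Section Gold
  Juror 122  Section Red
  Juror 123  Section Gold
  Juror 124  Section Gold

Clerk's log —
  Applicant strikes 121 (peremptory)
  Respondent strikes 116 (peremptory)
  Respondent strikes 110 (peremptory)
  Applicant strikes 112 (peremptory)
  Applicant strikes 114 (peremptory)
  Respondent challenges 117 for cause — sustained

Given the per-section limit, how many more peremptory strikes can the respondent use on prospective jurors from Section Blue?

Respondent peremptories so far: #116, #110 — 2 of 4 used, 2 left overall.
Against Section Blue: #116, #110 — 2 used; per-section cap 3 leaves 1.
Binding limit: min(2, 1) = 1.

1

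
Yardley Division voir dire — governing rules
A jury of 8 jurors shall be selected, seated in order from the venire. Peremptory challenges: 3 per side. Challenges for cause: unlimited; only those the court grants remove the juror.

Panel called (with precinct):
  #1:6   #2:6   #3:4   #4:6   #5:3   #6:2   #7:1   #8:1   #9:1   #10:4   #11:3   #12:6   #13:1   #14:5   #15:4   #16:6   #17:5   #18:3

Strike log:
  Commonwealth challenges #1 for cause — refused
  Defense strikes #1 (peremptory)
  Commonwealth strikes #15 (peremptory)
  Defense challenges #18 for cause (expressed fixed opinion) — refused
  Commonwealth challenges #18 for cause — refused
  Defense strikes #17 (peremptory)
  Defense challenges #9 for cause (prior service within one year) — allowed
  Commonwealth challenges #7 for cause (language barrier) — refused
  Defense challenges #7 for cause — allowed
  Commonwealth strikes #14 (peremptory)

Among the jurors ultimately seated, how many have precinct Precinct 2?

Removed: #1, #7, #9, #14, #15, #17.
Seated jurors 1–8: #2, #3, #4, #5, #6, #8, #10, #11.
Of those, in Precinct 2: #6 → 1.

1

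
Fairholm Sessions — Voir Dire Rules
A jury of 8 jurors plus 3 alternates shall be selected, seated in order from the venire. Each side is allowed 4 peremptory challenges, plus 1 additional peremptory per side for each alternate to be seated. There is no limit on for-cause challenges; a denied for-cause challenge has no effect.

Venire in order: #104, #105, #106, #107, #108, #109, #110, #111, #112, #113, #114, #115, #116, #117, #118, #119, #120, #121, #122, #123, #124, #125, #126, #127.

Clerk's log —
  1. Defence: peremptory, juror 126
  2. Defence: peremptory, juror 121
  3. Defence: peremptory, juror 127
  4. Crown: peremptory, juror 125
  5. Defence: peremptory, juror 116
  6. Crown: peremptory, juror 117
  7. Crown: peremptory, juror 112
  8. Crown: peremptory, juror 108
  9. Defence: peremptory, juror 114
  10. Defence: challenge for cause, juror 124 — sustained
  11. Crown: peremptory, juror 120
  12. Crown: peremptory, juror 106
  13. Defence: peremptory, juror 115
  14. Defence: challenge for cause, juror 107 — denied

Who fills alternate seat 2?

Removed: #106, #108, #112, #114, #115, #116, #117, #120, #121, #124, #125, #126, #127. (#107 stays — for-cause denied.)
Seating in order: seats 1–8 → #104, #105, #107, #109, #110, #111, #113, #118; alternates → #119, #122, #123.
So alternate 2 is #122.

122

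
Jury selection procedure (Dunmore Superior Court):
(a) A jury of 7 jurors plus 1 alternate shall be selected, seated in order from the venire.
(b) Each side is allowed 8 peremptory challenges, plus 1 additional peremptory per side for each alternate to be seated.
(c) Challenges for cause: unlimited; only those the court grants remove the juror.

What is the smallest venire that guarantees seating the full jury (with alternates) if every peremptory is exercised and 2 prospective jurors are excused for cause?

28

Seats to fill: 7 + 1 alternates = 8.
Peremptories: 8 + 1×1 = 9 per side × 2 sides = 18.
For-cause removals: 2.
Minimum venire: 8 + 18 + 2 = 28.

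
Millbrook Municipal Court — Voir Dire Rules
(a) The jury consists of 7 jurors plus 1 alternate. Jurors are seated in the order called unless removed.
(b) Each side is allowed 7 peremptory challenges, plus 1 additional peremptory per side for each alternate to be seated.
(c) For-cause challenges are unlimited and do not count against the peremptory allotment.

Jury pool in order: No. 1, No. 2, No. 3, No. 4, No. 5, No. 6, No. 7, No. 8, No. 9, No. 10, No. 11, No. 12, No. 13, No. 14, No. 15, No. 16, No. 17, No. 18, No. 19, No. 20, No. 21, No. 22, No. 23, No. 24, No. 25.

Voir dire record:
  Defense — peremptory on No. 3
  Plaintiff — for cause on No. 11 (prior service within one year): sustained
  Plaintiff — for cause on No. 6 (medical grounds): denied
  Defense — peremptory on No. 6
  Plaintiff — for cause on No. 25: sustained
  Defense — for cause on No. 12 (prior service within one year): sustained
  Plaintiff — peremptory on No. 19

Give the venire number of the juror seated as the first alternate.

Removed: #3, #6, #11, #12, #19, #25.
Seating in order: seats 1–7 → #1, #2, #4, #5, #7, #8, #9; alternates → #10.
So alternate 1 is #10.

10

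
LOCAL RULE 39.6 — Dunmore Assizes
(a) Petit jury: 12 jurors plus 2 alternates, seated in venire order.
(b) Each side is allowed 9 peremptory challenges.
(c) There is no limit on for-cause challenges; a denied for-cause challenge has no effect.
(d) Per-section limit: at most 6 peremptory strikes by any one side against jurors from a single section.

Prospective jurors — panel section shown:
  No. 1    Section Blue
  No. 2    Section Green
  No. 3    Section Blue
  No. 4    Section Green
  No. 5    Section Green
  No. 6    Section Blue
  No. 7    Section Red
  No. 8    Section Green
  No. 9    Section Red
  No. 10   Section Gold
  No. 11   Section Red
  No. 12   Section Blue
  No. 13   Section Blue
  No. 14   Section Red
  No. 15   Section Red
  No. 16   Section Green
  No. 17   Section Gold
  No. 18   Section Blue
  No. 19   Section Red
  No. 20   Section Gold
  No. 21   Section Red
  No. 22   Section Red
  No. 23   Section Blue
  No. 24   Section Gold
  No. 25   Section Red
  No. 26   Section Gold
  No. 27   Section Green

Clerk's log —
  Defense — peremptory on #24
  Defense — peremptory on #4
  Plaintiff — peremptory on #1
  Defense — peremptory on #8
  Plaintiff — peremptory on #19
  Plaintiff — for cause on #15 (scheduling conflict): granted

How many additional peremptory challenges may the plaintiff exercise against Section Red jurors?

5

Plaintiff peremptories so far: #1, #19 — 2 of 9 used, 7 left overall.
Against Section Red: #19 — 1 used; per-section cap 6 leaves 5.
Binding limit: min(7, 5) = 5.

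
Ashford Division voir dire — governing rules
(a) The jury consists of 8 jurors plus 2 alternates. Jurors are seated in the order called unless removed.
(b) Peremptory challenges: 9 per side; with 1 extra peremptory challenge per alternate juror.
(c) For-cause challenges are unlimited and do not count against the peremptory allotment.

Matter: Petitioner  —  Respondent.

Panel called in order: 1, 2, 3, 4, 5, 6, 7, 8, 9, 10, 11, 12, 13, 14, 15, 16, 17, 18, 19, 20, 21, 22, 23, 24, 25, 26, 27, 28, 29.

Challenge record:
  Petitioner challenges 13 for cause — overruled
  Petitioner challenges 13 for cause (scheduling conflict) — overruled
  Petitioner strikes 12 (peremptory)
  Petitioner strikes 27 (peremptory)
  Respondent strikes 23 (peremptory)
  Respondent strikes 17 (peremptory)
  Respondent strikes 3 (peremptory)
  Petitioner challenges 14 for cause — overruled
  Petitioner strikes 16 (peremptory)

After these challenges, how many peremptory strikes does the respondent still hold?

Respondent allotment: 9 base + 1 × 2 alternates = 11.
Respondent peremptories used: #23, #17, #3 — 3.
Remaining: 11 − 3 = 8.

8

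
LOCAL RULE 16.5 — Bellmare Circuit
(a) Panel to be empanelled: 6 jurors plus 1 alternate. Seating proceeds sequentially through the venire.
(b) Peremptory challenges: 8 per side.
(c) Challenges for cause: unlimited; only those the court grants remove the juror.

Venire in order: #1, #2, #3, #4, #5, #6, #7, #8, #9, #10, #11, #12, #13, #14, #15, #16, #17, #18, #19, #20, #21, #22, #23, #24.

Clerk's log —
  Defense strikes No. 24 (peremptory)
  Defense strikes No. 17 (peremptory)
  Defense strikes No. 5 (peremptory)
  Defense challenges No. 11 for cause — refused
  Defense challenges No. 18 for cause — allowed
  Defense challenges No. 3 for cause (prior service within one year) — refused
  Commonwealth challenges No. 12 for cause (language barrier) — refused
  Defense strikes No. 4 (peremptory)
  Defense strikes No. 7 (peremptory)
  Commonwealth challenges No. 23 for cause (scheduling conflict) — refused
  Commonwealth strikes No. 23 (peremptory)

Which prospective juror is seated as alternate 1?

Removed: #4, #5, #7, #17, #18, #23, #24. (#3, #11, #12 stay — for-cause denied.)
Seating in order: seats 1–6 → #1, #2, #3, #6, #8, #9; alternates → #10.
So alternate 1 is #10.

10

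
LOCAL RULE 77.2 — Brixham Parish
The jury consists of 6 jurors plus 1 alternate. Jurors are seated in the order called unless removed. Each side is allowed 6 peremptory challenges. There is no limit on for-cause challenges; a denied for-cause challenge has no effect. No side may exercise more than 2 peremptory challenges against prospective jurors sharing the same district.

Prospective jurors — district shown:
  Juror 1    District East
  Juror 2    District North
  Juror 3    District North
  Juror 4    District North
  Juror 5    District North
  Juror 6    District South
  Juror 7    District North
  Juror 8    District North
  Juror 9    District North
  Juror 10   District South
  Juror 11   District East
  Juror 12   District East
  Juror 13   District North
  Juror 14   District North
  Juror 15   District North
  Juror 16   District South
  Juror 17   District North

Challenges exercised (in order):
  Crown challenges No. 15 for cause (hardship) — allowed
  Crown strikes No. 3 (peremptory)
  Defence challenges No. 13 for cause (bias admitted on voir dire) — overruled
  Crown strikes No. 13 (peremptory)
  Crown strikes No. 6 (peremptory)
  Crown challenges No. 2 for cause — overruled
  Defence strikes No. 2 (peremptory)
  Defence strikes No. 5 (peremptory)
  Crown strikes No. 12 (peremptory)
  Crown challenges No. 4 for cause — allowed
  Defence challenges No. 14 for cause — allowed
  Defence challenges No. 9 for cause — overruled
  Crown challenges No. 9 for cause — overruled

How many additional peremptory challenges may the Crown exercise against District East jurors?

1

Crown peremptories so far: #3, #13, #6, #12 — 4 of 6 used, 2 left overall.
Against District East: #12 — 1 used; per-district cap 2 leaves 1.
Binding limit: min(2, 1) = 1.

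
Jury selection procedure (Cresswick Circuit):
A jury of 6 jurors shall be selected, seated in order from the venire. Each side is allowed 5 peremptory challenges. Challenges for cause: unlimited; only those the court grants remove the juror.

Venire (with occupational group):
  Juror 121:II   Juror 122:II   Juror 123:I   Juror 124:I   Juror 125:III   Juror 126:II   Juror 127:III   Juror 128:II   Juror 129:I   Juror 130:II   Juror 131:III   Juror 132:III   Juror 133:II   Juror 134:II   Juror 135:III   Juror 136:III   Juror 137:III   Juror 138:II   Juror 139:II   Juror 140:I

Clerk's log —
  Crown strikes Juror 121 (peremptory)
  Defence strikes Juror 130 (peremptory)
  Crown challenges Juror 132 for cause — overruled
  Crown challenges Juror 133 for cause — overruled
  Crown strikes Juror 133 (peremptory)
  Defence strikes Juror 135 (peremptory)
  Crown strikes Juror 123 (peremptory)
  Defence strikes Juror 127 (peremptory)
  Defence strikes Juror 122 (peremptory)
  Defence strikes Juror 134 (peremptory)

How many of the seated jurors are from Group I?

2

Removed: #121, #122, #123, #127, #130, #133, #134, #135.
Seated jurors 1–6: #124, #125, #126, #128, #129, #131.
Of those, in Group I: #124, #129 → 2.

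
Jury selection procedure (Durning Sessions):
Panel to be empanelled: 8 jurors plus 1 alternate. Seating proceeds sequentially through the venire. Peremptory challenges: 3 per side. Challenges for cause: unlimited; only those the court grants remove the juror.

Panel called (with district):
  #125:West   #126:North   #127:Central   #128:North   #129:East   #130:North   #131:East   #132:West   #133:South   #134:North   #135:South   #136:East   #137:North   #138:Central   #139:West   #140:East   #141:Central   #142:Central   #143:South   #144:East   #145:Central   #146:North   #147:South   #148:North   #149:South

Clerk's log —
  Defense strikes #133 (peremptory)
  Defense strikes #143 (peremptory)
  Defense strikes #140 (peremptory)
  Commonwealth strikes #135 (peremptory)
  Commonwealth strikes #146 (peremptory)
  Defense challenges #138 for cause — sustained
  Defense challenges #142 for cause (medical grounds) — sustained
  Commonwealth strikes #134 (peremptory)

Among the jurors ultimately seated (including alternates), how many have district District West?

Removed: #133, #134, #135, #138, #140, #142, #143, #146.
Seated (9 incl. alternates): #125, #126, #127, #128, #129, #130, #131, #132, #136.
Of those, in District West: #125, #132 → 2.

2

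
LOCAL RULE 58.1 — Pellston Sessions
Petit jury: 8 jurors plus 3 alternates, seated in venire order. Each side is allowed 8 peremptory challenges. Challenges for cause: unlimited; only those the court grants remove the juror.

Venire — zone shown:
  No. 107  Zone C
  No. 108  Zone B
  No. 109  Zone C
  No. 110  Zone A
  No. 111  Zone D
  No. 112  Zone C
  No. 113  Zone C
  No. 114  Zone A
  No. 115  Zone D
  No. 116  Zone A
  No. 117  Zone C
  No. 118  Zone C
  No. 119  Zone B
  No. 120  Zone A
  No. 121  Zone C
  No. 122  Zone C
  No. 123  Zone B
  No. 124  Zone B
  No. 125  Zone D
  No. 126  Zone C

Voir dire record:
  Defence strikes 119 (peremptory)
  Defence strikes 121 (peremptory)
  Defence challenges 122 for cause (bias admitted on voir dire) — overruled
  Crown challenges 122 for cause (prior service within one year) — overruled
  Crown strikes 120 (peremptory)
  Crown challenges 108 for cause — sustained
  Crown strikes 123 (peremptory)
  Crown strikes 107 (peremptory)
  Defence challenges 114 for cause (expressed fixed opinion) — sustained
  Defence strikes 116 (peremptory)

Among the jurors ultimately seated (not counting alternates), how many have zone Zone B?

0

Removed: #107, #108, #114, #116, #119, #120, #121, #123.
Seated jurors 1–8: #109, #110, #111, #112, #113, #115, #117, #118 (alternates #122, #124, #125 not counted).
None of those are in Zone B → 0.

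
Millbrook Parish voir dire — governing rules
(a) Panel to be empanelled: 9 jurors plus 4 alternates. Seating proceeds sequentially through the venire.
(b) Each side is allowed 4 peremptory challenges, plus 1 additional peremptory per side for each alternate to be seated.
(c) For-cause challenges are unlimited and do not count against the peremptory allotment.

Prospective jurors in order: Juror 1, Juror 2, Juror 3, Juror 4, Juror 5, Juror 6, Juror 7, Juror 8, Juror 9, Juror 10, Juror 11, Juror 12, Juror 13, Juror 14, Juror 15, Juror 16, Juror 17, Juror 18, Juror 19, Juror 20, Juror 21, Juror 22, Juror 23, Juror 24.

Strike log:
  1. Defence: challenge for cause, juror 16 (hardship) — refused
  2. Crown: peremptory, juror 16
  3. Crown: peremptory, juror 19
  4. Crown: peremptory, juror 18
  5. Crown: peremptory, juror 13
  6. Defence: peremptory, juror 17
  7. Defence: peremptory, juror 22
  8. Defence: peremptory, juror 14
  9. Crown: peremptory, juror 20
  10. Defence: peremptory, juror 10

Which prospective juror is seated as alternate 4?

Removed: #10, #13, #14, #16, #17, #18, #19, #20, #22.
Seating in order: seats 1–9 → #1, #2, #3, #4, #5, #6, #7, #8, #9; alternates → #11, #12, #15, #21.
So alternate 4 is #21.

21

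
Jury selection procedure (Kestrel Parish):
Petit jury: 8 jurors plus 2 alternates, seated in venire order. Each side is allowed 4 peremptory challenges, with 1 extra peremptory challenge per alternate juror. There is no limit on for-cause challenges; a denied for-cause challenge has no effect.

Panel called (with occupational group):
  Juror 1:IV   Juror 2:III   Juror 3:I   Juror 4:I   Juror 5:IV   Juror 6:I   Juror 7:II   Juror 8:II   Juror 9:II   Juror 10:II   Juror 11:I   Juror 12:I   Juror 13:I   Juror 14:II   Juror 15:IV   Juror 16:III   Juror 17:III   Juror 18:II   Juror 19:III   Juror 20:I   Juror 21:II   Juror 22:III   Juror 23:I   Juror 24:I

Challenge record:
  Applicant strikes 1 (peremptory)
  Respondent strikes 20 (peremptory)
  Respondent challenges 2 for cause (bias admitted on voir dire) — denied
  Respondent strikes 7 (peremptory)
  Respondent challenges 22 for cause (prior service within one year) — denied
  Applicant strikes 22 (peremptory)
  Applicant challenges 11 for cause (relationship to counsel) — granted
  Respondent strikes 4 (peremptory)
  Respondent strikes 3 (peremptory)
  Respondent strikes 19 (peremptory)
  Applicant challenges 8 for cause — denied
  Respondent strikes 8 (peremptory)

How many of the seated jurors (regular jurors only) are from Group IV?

Removed: #1, #3, #4, #7, #8, #11, #19, #20, #22.
Seated jurors 1–8: #2, #5, #6, #9, #10, #12, #13, #14 (alternates #15, #16 not counted).
Of those, in Group IV: #5 → 1.

1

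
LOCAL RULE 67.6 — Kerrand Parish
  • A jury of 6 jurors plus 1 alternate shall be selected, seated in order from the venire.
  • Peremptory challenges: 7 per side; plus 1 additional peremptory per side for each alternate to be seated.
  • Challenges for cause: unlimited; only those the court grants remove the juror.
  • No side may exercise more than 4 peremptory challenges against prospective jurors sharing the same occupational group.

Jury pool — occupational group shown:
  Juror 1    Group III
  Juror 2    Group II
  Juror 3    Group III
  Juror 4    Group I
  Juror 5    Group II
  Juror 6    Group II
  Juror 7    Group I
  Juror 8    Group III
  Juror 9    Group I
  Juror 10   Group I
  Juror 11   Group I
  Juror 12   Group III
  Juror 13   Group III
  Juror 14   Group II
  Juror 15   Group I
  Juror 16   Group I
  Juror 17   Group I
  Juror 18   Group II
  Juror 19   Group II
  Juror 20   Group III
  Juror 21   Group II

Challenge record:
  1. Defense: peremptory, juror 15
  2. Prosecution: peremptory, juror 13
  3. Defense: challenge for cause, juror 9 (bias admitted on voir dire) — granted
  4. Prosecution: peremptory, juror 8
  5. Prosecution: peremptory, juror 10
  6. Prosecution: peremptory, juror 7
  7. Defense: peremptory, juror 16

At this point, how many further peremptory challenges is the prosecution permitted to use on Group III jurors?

2

Prosecution peremptories so far: #13, #8, #10, #7 — 4 of 8 used, 4 left overall.
Against Group III: #13, #8 — 2 used; per-group cap 4 leaves 2.
Binding limit: min(4, 2) = 2.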